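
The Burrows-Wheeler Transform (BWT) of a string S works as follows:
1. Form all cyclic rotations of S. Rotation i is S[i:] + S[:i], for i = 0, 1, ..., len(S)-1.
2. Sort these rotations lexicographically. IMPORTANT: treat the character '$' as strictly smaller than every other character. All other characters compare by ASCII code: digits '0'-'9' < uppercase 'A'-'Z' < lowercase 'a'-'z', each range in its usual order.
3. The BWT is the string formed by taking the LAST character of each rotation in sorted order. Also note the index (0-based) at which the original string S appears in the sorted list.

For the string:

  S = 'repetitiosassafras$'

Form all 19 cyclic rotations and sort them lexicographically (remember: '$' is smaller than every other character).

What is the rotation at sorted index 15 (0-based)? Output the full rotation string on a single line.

All 19 rotations (rotation i = S[i:]+S[:i]):
  rot[0] = repetitiosassafras$
  rot[1] = epetitiosassafras$r
  rot[2] = petitiosassafras$re
  rot[3] = etitiosassafras$rep
  rot[4] = titiosassafras$repe
  rot[5] = itiosassafras$repet
  rot[6] = tiosassafras$repeti
  rot[7] = iosassafras$repetit
  rot[8] = osassafras$repetiti
  rot[9] = sassafras$repetitio
  rot[10] = assafras$repetitios
  rot[11] = ssafras$repetitiosa
  rot[12] = safras$repetitiosas
  rot[13] = afras$repetitiosass
  rot[14] = fras$repetitiosassa
  rot[15] = ras$repetitiosassaf
  rot[16] = as$repetitiosassafr
  rot[17] = s$repetitiosassafra
  rot[18] = $repetitiosassafras
Sorted (with $ < everything):
  sorted[0] = $repetitiosassafras
  sorted[1] = afras$repetitiosass
  sorted[2] = as$repetitiosassafr
  sorted[3] = assafras$repetitios
  sorted[4] = epetitiosassafras$r
  sorted[5] = etitiosassafras$rep
  sorted[6] = fras$repetitiosassa
  sorted[7] = iosassafras$repetit
  sorted[8] = itiosassafras$repet
  sorted[9] = osassafras$repetiti
  sorted[10] = petitiosassafras$re
  sorted[11] = ras$repetitiosassaf
  sorted[12] = repetitiosassafras$
  sorted[13] = s$repetitiosassafra
  sorted[14] = safras$repetitiosas
  sorted[15] = sassafras$repetitio
  sorted[16] = ssafras$repetitiosa
  sorted[17] = tiosassafras$repeti
  sorted[18] = titiosassafras$repe
sorted[15] = sassafras$repetitio

Answer: sassafras$repetitio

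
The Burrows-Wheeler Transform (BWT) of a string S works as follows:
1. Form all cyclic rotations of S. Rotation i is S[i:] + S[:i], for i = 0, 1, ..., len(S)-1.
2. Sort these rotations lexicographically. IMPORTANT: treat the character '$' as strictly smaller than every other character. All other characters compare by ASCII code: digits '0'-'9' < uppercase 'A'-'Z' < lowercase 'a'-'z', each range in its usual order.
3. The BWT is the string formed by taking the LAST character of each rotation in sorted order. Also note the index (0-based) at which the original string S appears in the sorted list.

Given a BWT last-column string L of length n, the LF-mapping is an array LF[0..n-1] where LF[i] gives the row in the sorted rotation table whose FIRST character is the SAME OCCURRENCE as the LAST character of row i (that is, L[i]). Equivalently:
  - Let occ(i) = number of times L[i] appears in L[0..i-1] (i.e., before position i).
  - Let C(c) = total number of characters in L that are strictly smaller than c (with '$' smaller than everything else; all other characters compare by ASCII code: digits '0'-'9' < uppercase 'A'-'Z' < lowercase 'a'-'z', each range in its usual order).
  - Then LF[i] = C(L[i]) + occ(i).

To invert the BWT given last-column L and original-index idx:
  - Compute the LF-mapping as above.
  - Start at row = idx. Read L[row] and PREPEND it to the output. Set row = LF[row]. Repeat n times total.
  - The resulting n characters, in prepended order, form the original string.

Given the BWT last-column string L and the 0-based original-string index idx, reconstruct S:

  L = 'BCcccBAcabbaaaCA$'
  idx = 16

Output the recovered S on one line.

Answer: caababacAcBCACcB$

Derivation:
LF mapping: 3 5 13 14 15 4 1 16 7 11 12 8 9 10 6 2 0
Walk LF starting at row 16, prepending L[row]:
  step 1: row=16, L[16]='$', prepend. Next row=LF[16]=0
  step 2: row=0, L[0]='B', prepend. Next row=LF[0]=3
  step 3: row=3, L[3]='c', prepend. Next row=LF[3]=14
  step 4: row=14, L[14]='C', prepend. Next row=LF[14]=6
  step 5: row=6, L[6]='A', prepend. Next row=LF[6]=1
  step 6: row=1, L[1]='C', prepend. Next row=LF[1]=5
  step 7: row=5, L[5]='B', prepend. Next row=LF[5]=4
  step 8: row=4, L[4]='c', prepend. Next row=LF[4]=15
  step 9: row=15, L[15]='A', prepend. Next row=LF[15]=2
  step 10: row=2, L[2]='c', prepend. Next row=LF[2]=13
  step 11: row=13, L[13]='a', prepend. Next row=LF[13]=10
  step 12: row=10, L[10]='b', prepend. Next row=LF[10]=12
  step 13: row=12, L[12]='a', prepend. Next row=LF[12]=9
  step 14: row=9, L[9]='b', prepend. Next row=LF[9]=11
  step 15: row=11, L[11]='a', prepend. Next row=LF[11]=8
  step 16: row=8, L[8]='a', prepend. Next row=LF[8]=7
  step 17: row=7, L[7]='c', prepend. Next row=LF[7]=16
Reversed output: caababacAcBCACcB$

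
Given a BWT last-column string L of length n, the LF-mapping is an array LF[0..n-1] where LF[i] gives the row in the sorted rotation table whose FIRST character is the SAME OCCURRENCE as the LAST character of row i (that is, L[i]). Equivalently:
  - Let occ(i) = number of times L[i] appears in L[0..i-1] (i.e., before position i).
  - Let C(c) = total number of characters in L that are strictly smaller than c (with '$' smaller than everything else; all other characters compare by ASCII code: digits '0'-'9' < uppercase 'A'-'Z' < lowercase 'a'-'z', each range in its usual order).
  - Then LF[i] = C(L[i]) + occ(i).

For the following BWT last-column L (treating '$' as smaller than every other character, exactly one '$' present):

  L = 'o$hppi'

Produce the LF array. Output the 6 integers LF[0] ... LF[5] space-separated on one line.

Char counts: '$':1, 'h':1, 'i':1, 'o':1, 'p':2
C (first-col start): C('$')=0, C('h')=1, C('i')=2, C('o')=3, C('p')=4
L[0]='o': occ=0, LF[0]=C('o')+0=3+0=3
L[1]='$': occ=0, LF[1]=C('$')+0=0+0=0
L[2]='h': occ=0, LF[2]=C('h')+0=1+0=1
L[3]='p': occ=0, LF[3]=C('p')+0=4+0=4
L[4]='p': occ=1, LF[4]=C('p')+1=4+1=5
L[5]='i': occ=0, LF[5]=C('i')+0=2+0=2

Answer: 3 0 1 4 5 2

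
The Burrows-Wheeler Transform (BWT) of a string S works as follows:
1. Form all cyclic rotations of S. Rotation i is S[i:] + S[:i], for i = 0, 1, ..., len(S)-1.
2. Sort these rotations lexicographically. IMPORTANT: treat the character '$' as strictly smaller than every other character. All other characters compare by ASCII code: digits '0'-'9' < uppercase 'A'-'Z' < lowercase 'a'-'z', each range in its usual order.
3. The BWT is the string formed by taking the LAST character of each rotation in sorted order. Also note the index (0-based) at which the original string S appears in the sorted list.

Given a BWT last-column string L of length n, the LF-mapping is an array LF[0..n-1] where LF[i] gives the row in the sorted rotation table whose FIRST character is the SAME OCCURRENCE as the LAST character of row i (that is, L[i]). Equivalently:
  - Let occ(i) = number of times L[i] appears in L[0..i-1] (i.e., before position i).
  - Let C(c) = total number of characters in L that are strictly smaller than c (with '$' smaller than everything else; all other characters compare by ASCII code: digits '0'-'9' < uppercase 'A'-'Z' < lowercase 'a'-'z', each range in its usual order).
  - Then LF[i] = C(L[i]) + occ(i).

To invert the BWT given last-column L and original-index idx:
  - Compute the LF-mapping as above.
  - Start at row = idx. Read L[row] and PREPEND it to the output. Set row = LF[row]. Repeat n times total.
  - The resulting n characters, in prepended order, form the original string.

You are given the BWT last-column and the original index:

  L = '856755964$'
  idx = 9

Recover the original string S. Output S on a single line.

Answer: 967556548$

Derivation:
LF mapping: 8 2 5 7 3 4 9 6 1 0
Walk LF starting at row 9, prepending L[row]:
  step 1: row=9, L[9]='$', prepend. Next row=LF[9]=0
  step 2: row=0, L[0]='8', prepend. Next row=LF[0]=8
  step 3: row=8, L[8]='4', prepend. Next row=LF[8]=1
  step 4: row=1, L[1]='5', prepend. Next row=LF[1]=2
  step 5: row=2, L[2]='6', prepend. Next row=LF[2]=5
  step 6: row=5, L[5]='5', prepend. Next row=LF[5]=4
  step 7: row=4, L[4]='5', prepend. Next row=LF[4]=3
  step 8: row=3, L[3]='7', prepend. Next row=LF[3]=7
  step 9: row=7, L[7]='6', prepend. Next row=LF[7]=6
  step 10: row=6, L[6]='9', prepend. Next row=LF[6]=9
Reversed output: 967556548$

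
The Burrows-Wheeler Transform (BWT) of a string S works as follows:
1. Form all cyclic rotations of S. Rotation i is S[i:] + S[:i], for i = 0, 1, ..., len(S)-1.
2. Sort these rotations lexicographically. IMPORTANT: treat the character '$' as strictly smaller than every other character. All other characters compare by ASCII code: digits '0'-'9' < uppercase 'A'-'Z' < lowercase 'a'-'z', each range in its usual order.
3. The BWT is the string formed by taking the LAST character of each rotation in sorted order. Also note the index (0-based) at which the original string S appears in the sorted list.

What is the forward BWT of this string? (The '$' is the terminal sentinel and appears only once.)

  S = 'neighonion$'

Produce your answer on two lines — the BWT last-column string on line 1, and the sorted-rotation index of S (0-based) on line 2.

All 11 rotations (rotation i = S[i:]+S[:i]):
  rot[0] = neighonion$
  rot[1] = eighonion$n
  rot[2] = ighonion$ne
  rot[3] = ghonion$nei
  rot[4] = honion$neig
  rot[5] = onion$neigh
  rot[6] = nion$neigho
  rot[7] = ion$neighon
  rot[8] = on$neighoni
  rot[9] = n$neighonio
  rot[10] = $neighonion
Sorted (with $ < everything):
  sorted[0] = $neighonion  (last char: 'n')
  sorted[1] = eighonion$n  (last char: 'n')
  sorted[2] = ghonion$nei  (last char: 'i')
  sorted[3] = honion$neig  (last char: 'g')
  sorted[4] = ighonion$ne  (last char: 'e')
  sorted[5] = ion$neighon  (last char: 'n')
  sorted[6] = n$neighonio  (last char: 'o')
  sorted[7] = neighonion$  (last char: '$')
  sorted[8] = nion$neigho  (last char: 'o')
  sorted[9] = on$neighoni  (last char: 'i')
  sorted[10] = onion$neigh  (last char: 'h')
Last column: nnigeno$oih
Original string S is at sorted index 7

Answer: nnigeno$oih
7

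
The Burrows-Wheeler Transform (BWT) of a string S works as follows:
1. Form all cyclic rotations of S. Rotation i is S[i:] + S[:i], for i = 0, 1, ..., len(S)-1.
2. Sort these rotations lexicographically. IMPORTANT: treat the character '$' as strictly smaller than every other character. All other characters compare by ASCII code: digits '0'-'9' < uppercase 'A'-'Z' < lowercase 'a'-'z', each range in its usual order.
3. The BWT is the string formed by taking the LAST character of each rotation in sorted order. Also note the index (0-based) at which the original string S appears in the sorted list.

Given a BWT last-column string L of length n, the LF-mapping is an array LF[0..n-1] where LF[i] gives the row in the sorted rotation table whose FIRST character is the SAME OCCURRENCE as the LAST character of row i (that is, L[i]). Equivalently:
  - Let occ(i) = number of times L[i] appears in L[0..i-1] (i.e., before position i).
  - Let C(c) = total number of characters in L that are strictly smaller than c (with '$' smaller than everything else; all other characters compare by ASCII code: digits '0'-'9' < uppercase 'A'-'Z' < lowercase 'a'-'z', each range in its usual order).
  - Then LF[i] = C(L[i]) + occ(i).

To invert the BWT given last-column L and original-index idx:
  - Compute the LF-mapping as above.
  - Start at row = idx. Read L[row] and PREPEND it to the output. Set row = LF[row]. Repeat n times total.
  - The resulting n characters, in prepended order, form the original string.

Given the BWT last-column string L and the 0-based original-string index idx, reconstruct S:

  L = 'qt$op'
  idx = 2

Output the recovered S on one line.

Answer: ptoq$

Derivation:
LF mapping: 3 4 0 1 2
Walk LF starting at row 2, prepending L[row]:
  step 1: row=2, L[2]='$', prepend. Next row=LF[2]=0
  step 2: row=0, L[0]='q', prepend. Next row=LF[0]=3
  step 3: row=3, L[3]='o', prepend. Next row=LF[3]=1
  step 4: row=1, L[1]='t', prepend. Next row=LF[1]=4
  step 5: row=4, L[4]='p', prepend. Next row=LF[4]=2
Reversed output: ptoq$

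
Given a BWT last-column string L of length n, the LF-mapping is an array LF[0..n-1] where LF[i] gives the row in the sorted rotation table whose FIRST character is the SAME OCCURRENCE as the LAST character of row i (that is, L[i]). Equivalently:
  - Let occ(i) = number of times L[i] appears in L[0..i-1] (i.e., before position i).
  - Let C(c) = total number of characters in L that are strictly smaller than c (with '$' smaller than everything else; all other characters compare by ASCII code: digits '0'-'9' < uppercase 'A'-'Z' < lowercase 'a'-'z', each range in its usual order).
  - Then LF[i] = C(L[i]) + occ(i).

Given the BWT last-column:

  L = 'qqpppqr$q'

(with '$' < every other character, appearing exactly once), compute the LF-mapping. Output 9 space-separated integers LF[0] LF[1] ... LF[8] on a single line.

Answer: 4 5 1 2 3 6 8 0 7

Derivation:
Char counts: '$':1, 'p':3, 'q':4, 'r':1
C (first-col start): C('$')=0, C('p')=1, C('q')=4, C('r')=8
L[0]='q': occ=0, LF[0]=C('q')+0=4+0=4
L[1]='q': occ=1, LF[1]=C('q')+1=4+1=5
L[2]='p': occ=0, LF[2]=C('p')+0=1+0=1
L[3]='p': occ=1, LF[3]=C('p')+1=1+1=2
L[4]='p': occ=2, LF[4]=C('p')+2=1+2=3
L[5]='q': occ=2, LF[5]=C('q')+2=4+2=6
L[6]='r': occ=0, LF[6]=C('r')+0=8+0=8
L[7]='$': occ=0, LF[7]=C('$')+0=0+0=0
L[8]='q': occ=3, LF[8]=C('q')+3=4+3=7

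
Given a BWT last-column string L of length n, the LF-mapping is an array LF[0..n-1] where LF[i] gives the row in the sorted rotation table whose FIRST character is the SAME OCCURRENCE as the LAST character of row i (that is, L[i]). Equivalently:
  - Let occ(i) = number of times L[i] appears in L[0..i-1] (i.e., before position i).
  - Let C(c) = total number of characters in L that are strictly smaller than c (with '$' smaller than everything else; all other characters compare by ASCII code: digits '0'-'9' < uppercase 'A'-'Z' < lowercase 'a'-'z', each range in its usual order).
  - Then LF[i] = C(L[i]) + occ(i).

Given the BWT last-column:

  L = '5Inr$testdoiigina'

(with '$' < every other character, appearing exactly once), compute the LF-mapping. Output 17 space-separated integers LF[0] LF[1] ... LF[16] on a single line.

Answer: 1 2 10 13 0 15 5 14 16 4 12 7 8 6 9 11 3

Derivation:
Char counts: '$':1, '5':1, 'I':1, 'a':1, 'd':1, 'e':1, 'g':1, 'i':3, 'n':2, 'o':1, 'r':1, 's':1, 't':2
C (first-col start): C('$')=0, C('5')=1, C('I')=2, C('a')=3, C('d')=4, C('e')=5, C('g')=6, C('i')=7, C('n')=10, C('o')=12, C('r')=13, C('s')=14, C('t')=15
L[0]='5': occ=0, LF[0]=C('5')+0=1+0=1
L[1]='I': occ=0, LF[1]=C('I')+0=2+0=2
L[2]='n': occ=0, LF[2]=C('n')+0=10+0=10
L[3]='r': occ=0, LF[3]=C('r')+0=13+0=13
L[4]='$': occ=0, LF[4]=C('$')+0=0+0=0
L[5]='t': occ=0, LF[5]=C('t')+0=15+0=15
L[6]='e': occ=0, LF[6]=C('e')+0=5+0=5
L[7]='s': occ=0, LF[7]=C('s')+0=14+0=14
L[8]='t': occ=1, LF[8]=C('t')+1=15+1=16
L[9]='d': occ=0, LF[9]=C('d')+0=4+0=4
L[10]='o': occ=0, LF[10]=C('o')+0=12+0=12
L[11]='i': occ=0, LF[11]=C('i')+0=7+0=7
L[12]='i': occ=1, LF[12]=C('i')+1=7+1=8
L[13]='g': occ=0, LF[13]=C('g')+0=6+0=6
L[14]='i': occ=2, LF[14]=C('i')+2=7+2=9
L[15]='n': occ=1, LF[15]=C('n')+1=10+1=11
L[16]='a': occ=0, LF[16]=C('a')+0=3+0=3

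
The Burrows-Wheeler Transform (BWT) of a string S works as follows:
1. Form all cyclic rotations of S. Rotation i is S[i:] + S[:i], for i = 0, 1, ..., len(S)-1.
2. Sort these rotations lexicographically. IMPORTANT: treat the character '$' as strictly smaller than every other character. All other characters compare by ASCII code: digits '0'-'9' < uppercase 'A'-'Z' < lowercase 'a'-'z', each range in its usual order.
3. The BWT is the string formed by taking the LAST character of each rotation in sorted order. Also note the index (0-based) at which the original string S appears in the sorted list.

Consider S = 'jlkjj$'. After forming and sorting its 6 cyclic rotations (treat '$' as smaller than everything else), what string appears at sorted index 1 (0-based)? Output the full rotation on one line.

Answer: j$jlkj

Derivation:
All 6 rotations (rotation i = S[i:]+S[:i]):
  rot[0] = jlkjj$
  rot[1] = lkjj$j
  rot[2] = kjj$jl
  rot[3] = jj$jlk
  rot[4] = j$jlkj
  rot[5] = $jlkjj
Sorted (with $ < everything):
  sorted[0] = $jlkjj
  sorted[1] = j$jlkj
  sorted[2] = jj$jlk
  sorted[3] = jlkjj$
  sorted[4] = kjj$jl
  sorted[5] = lkjj$j
sorted[1] = j$jlkj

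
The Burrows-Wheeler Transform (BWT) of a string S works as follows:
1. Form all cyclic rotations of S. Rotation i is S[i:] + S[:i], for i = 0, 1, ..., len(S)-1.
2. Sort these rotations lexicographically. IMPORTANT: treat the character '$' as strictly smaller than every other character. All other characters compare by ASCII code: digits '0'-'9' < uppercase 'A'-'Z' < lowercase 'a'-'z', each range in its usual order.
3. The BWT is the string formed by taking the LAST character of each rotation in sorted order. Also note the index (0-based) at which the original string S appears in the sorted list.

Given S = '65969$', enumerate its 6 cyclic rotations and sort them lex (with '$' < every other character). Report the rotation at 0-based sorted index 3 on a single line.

Answer: 69$659

Derivation:
All 6 rotations (rotation i = S[i:]+S[:i]):
  rot[0] = 65969$
  rot[1] = 5969$6
  rot[2] = 969$65
  rot[3] = 69$659
  rot[4] = 9$6596
  rot[5] = $65969
Sorted (with $ < everything):
  sorted[0] = $65969
  sorted[1] = 5969$6
  sorted[2] = 65969$
  sorted[3] = 69$659
  sorted[4] = 9$6596
  sorted[5] = 969$65
sorted[3] = 69$659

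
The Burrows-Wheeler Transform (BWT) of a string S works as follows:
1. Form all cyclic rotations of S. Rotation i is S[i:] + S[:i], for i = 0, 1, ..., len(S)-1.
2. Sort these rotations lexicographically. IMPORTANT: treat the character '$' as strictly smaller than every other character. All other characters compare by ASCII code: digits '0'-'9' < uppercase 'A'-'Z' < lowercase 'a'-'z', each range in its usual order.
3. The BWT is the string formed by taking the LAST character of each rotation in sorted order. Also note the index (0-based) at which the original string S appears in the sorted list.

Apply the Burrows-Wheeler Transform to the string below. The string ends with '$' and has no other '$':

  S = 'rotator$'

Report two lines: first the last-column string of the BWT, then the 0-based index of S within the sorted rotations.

Answer: rttro$oa
5

Derivation:
All 8 rotations (rotation i = S[i:]+S[:i]):
  rot[0] = rotator$
  rot[1] = otator$r
  rot[2] = tator$ro
  rot[3] = ator$rot
  rot[4] = tor$rota
  rot[5] = or$rotat
  rot[6] = r$rotato
  rot[7] = $rotator
Sorted (with $ < everything):
  sorted[0] = $rotator  (last char: 'r')
  sorted[1] = ator$rot  (last char: 't')
  sorted[2] = or$rotat  (last char: 't')
  sorted[3] = otator$r  (last char: 'r')
  sorted[4] = r$rotato  (last char: 'o')
  sorted[5] = rotator$  (last char: '$')
  sorted[6] = tator$ro  (last char: 'o')
  sorted[7] = tor$rota  (last char: 'a')
Last column: rttro$oa
Original string S is at sorted index 5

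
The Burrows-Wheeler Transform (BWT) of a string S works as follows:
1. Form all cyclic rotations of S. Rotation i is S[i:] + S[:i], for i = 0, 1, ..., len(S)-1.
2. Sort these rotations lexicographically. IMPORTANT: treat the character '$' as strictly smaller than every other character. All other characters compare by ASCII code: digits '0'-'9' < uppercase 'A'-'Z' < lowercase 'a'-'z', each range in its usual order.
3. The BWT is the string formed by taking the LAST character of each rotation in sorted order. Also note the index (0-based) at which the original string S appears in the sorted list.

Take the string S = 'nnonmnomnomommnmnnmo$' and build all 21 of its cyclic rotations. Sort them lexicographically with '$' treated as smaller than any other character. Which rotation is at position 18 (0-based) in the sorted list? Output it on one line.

All 21 rotations (rotation i = S[i:]+S[:i]):
  rot[0] = nnonmnomnomommnmnnmo$
  rot[1] = nonmnomnomommnmnnmo$n
  rot[2] = onmnomnomommnmnnmo$nn
  rot[3] = nmnomnomommnmnnmo$nno
  rot[4] = mnomnomommnmnnmo$nnon
  rot[5] = nomnomommnmnnmo$nnonm
  rot[6] = omnomommnmnnmo$nnonmn
  rot[7] = mnomommnmnnmo$nnonmno
  rot[8] = nomommnmnnmo$nnonmnom
  rot[9] = omommnmnnmo$nnonmnomn
  rot[10] = mommnmnnmo$nnonmnomno
  rot[11] = ommnmnnmo$nnonmnomnom
  rot[12] = mmnmnnmo$nnonmnomnomo
  rot[13] = mnmnnmo$nnonmnomnomom
  rot[14] = nmnnmo$nnonmnomnomomm
  rot[15] = mnnmo$nnonmnomnomommn
  rot[16] = nnmo$nnonmnomnomommnm
  rot[17] = nmo$nnonmnomnomommnmn
  rot[18] = mo$nnonmnomnomommnmnn
  rot[19] = o$nnonmnomnomommnmnnm
  rot[20] = $nnonmnomnomommnmnnmo
Sorted (with $ < everything):
  sorted[0] = $nnonmnomnomommnmnnmo
  sorted[1] = mmnmnnmo$nnonmnomnomo
  sorted[2] = mnmnnmo$nnonmnomnomom
  sorted[3] = mnnmo$nnonmnomnomommn
  sorted[4] = mnomnomommnmnnmo$nnon
  sorted[5] = mnomommnmnnmo$nnonmno
  sorted[6] = mo$nnonmnomnomommnmnn
  sorted[7] = mommnmnnmo$nnonmnomno
  sorted[8] = nmnnmo$nnonmnomnomomm
  sorted[9] = nmnomnomommnmnnmo$nno
  sorted[10] = nmo$nnonmnomnomommnmn
  sorted[11] = nnmo$nnonmnomnomommnm
  sorted[12] = nnonmnomnomommnmnnmo$
  sorted[13] = nomnomommnmnnmo$nnonm
  sorted[14] = nomommnmnnmo$nnonmnom
  sorted[15] = nonmnomnomommnmnnmo$n
  sorted[16] = o$nnonmnomnomommnmnnm
  sorted[17] = ommnmnnmo$nnonmnomnom
  sorted[18] = omnomommnmnnmo$nnonmn
  sorted[19] = omommnmnnmo$nnonmnomn
  sorted[20] = onmnomnomommnmnnmo$nn
sorted[18] = omnomommnmnnmo$nnonmn

Answer: omnomommnmnnmo$nnonmn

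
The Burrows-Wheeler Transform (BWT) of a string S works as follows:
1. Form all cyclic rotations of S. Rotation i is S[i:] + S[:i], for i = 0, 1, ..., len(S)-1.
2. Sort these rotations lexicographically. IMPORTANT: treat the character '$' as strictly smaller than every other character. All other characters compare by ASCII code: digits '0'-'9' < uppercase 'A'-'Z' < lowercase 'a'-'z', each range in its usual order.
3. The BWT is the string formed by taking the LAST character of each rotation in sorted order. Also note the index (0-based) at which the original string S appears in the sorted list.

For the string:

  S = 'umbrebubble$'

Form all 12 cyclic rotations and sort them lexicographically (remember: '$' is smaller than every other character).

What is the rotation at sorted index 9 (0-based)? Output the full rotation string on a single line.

Answer: rebubble$umb

Derivation:
All 12 rotations (rotation i = S[i:]+S[:i]):
  rot[0] = umbrebubble$
  rot[1] = mbrebubble$u
  rot[2] = brebubble$um
  rot[3] = rebubble$umb
  rot[4] = ebubble$umbr
  rot[5] = bubble$umbre
  rot[6] = ubble$umbreb
  rot[7] = bble$umbrebu
  rot[8] = ble$umbrebub
  rot[9] = le$umbrebubb
  rot[10] = e$umbrebubbl
  rot[11] = $umbrebubble
Sorted (with $ < everything):
  sorted[0] = $umbrebubble
  sorted[1] = bble$umbrebu
  sorted[2] = ble$umbrebub
  sorted[3] = brebubble$um
  sorted[4] = bubble$umbre
  sorted[5] = e$umbrebubbl
  sorted[6] = ebubble$umbr
  sorted[7] = le$umbrebubb
  sorted[8] = mbrebubble$u
  sorted[9] = rebubble$umb
  sorted[10] = ubble$umbreb
  sorted[11] = umbrebubble$
sorted[9] = rebubble$umb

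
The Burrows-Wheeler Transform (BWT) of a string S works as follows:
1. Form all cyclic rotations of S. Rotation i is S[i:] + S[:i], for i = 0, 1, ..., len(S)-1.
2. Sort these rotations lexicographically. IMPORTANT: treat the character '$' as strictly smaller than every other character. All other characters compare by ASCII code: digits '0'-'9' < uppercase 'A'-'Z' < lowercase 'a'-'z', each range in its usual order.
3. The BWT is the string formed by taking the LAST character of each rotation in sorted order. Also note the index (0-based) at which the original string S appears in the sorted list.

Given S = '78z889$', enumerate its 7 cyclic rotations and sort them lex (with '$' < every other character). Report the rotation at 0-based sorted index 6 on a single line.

All 7 rotations (rotation i = S[i:]+S[:i]):
  rot[0] = 78z889$
  rot[1] = 8z889$7
  rot[2] = z889$78
  rot[3] = 889$78z
  rot[4] = 89$78z8
  rot[5] = 9$78z88
  rot[6] = $78z889
Sorted (with $ < everything):
  sorted[0] = $78z889
  sorted[1] = 78z889$
  sorted[2] = 889$78z
  sorted[3] = 89$78z8
  sorted[4] = 8z889$7
  sorted[5] = 9$78z88
  sorted[6] = z889$78
sorted[6] = z889$78

Answer: z889$78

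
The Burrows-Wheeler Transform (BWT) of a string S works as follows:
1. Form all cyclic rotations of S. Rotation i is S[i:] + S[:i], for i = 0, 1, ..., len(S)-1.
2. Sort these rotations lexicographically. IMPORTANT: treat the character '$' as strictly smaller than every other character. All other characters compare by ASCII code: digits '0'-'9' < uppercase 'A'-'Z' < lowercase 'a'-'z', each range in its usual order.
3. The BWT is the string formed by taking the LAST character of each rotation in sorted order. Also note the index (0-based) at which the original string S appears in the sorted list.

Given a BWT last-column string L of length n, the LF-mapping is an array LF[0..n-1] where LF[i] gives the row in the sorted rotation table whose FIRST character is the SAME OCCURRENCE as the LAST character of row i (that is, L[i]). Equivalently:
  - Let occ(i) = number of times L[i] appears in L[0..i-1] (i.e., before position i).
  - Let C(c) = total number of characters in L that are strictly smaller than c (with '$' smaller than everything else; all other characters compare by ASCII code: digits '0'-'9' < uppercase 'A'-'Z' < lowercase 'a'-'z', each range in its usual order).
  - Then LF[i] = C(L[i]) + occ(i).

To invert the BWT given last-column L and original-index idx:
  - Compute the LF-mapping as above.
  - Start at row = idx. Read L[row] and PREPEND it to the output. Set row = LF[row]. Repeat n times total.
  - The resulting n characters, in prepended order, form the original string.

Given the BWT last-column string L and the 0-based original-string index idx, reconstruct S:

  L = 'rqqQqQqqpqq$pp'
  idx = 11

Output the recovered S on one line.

LF mapping: 13 6 7 1 8 2 9 10 3 11 12 0 4 5
Walk LF starting at row 11, prepending L[row]:
  step 1: row=11, L[11]='$', prepend. Next row=LF[11]=0
  step 2: row=0, L[0]='r', prepend. Next row=LF[0]=13
  step 3: row=13, L[13]='p', prepend. Next row=LF[13]=5
  step 4: row=5, L[5]='Q', prepend. Next row=LF[5]=2
  step 5: row=2, L[2]='q', prepend. Next row=LF[2]=7
  step 6: row=7, L[7]='q', prepend. Next row=LF[7]=10
  step 7: row=10, L[10]='q', prepend. Next row=LF[10]=12
  step 8: row=12, L[12]='p', prepend. Next row=LF[12]=4
  step 9: row=4, L[4]='q', prepend. Next row=LF[4]=8
  step 10: row=8, L[8]='p', prepend. Next row=LF[8]=3
  step 11: row=3, L[3]='Q', prepend. Next row=LF[3]=1
  step 12: row=1, L[1]='q', prepend. Next row=LF[1]=6
  step 13: row=6, L[6]='q', prepend. Next row=LF[6]=9
  step 14: row=9, L[9]='q', prepend. Next row=LF[9]=11
Reversed output: qqqQpqpqqqQpr$

Answer: qqqQpqpqqqQpr$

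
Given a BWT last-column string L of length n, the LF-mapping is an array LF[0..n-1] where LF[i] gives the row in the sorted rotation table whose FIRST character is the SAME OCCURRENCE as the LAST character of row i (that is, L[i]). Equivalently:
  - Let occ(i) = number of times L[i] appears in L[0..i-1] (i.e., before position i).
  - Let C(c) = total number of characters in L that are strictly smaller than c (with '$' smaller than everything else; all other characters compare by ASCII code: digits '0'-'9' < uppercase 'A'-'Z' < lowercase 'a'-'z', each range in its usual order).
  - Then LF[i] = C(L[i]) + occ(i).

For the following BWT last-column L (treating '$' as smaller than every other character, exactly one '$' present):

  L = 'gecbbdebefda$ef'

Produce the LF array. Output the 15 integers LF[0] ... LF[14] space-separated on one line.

Char counts: '$':1, 'a':1, 'b':3, 'c':1, 'd':2, 'e':4, 'f':2, 'g':1
C (first-col start): C('$')=0, C('a')=1, C('b')=2, C('c')=5, C('d')=6, C('e')=8, C('f')=12, C('g')=14
L[0]='g': occ=0, LF[0]=C('g')+0=14+0=14
L[1]='e': occ=0, LF[1]=C('e')+0=8+0=8
L[2]='c': occ=0, LF[2]=C('c')+0=5+0=5
L[3]='b': occ=0, LF[3]=C('b')+0=2+0=2
L[4]='b': occ=1, LF[4]=C('b')+1=2+1=3
L[5]='d': occ=0, LF[5]=C('d')+0=6+0=6
L[6]='e': occ=1, LF[6]=C('e')+1=8+1=9
L[7]='b': occ=2, LF[7]=C('b')+2=2+2=4
L[8]='e': occ=2, LF[8]=C('e')+2=8+2=10
L[9]='f': occ=0, LF[9]=C('f')+0=12+0=12
L[10]='d': occ=1, LF[10]=C('d')+1=6+1=7
L[11]='a': occ=0, LF[11]=C('a')+0=1+0=1
L[12]='$': occ=0, LF[12]=C('$')+0=0+0=0
L[13]='e': occ=3, LF[13]=C('e')+3=8+3=11
L[14]='f': occ=1, LF[14]=C('f')+1=12+1=13

Answer: 14 8 5 2 3 6 9 4 10 12 7 1 0 11 13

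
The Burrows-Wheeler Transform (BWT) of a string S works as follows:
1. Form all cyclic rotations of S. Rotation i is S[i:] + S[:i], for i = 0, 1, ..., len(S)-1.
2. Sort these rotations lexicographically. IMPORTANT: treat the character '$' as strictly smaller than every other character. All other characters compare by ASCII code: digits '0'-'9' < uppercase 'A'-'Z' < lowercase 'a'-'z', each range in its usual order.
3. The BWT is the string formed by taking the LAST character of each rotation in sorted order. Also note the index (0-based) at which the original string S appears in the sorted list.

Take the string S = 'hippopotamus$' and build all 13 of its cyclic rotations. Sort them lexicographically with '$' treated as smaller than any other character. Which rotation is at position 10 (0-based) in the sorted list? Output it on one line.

Answer: s$hippopotamu

Derivation:
All 13 rotations (rotation i = S[i:]+S[:i]):
  rot[0] = hippopotamus$
  rot[1] = ippopotamus$h
  rot[2] = ppopotamus$hi
  rot[3] = popotamus$hip
  rot[4] = opotamus$hipp
  rot[5] = potamus$hippo
  rot[6] = otamus$hippop
  rot[7] = tamus$hippopo
  rot[8] = amus$hippopot
  rot[9] = mus$hippopota
  rot[10] = us$hippopotam
  rot[11] = s$hippopotamu
  rot[12] = $hippopotamus
Sorted (with $ < everything):
  sorted[0] = $hippopotamus
  sorted[1] = amus$hippopot
  sorted[2] = hippopotamus$
  sorted[3] = ippopotamus$h
  sorted[4] = mus$hippopota
  sorted[5] = opotamus$hipp
  sorted[6] = otamus$hippop
  sorted[7] = popotamus$hip
  sorted[8] = potamus$hippo
  sorted[9] = ppopotamus$hi
  sorted[10] = s$hippopotamu
  sorted[11] = tamus$hippopo
  sorted[12] = us$hippopotam
sorted[10] = s$hippopotamu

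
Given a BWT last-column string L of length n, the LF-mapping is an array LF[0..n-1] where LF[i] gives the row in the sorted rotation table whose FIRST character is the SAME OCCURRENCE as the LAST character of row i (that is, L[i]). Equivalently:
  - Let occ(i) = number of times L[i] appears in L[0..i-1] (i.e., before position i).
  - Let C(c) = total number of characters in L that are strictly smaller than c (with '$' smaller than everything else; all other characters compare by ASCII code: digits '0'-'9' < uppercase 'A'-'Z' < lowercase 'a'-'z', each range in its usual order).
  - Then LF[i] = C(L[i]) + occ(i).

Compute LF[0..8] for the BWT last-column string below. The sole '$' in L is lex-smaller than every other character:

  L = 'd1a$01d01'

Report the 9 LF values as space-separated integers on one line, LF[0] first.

Answer: 7 3 6 0 1 4 8 2 5

Derivation:
Char counts: '$':1, '0':2, '1':3, 'a':1, 'd':2
C (first-col start): C('$')=0, C('0')=1, C('1')=3, C('a')=6, C('d')=7
L[0]='d': occ=0, LF[0]=C('d')+0=7+0=7
L[1]='1': occ=0, LF[1]=C('1')+0=3+0=3
L[2]='a': occ=0, LF[2]=C('a')+0=6+0=6
L[3]='$': occ=0, LF[3]=C('$')+0=0+0=0
L[4]='0': occ=0, LF[4]=C('0')+0=1+0=1
L[5]='1': occ=1, LF[5]=C('1')+1=3+1=4
L[6]='d': occ=1, LF[6]=C('d')+1=7+1=8
L[7]='0': occ=1, LF[7]=C('0')+1=1+1=2
L[8]='1': occ=2, LF[8]=C('1')+2=3+2=5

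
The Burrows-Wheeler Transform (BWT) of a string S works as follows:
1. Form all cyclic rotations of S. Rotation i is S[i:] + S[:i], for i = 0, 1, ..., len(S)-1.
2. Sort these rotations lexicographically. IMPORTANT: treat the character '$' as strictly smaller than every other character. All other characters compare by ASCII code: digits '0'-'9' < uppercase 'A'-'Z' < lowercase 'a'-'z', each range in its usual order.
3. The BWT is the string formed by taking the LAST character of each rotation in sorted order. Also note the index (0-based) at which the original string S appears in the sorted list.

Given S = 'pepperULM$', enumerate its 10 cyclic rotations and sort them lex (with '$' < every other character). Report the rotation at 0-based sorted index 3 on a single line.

All 10 rotations (rotation i = S[i:]+S[:i]):
  rot[0] = pepperULM$
  rot[1] = epperULM$p
  rot[2] = pperULM$pe
  rot[3] = perULM$pep
  rot[4] = erULM$pepp
  rot[5] = rULM$peppe
  rot[6] = ULM$pepper
  rot[7] = LM$pepperU
  rot[8] = M$pepperUL
  rot[9] = $pepperULM
Sorted (with $ < everything):
  sorted[0] = $pepperULM
  sorted[1] = LM$pepperU
  sorted[2] = M$pepperUL
  sorted[3] = ULM$pepper
  sorted[4] = epperULM$p
  sorted[5] = erULM$pepp
  sorted[6] = pepperULM$
  sorted[7] = perULM$pep
  sorted[8] = pperULM$pe
  sorted[9] = rULM$peppe
sorted[3] = ULM$pepper

Answer: ULM$pepper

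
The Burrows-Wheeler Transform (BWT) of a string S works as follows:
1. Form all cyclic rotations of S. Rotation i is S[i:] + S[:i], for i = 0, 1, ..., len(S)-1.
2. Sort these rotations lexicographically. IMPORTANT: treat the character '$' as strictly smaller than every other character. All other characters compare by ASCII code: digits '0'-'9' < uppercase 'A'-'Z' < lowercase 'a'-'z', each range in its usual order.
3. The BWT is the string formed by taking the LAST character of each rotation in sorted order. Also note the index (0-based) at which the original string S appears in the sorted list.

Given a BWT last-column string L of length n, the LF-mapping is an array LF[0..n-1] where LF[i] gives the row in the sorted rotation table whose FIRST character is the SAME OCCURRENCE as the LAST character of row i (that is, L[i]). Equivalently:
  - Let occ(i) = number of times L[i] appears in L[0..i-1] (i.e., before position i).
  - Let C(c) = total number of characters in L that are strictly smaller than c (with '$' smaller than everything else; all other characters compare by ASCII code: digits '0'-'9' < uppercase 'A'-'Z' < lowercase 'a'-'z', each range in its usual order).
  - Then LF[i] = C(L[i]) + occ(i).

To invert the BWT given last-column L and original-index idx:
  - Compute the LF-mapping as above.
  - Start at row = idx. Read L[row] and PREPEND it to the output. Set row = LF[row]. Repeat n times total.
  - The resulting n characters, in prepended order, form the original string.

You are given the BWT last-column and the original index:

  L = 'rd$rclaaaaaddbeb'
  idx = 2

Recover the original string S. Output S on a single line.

LF mapping: 14 9 0 15 8 13 1 2 3 4 5 10 11 6 12 7
Walk LF starting at row 2, prepending L[row]:
  step 1: row=2, L[2]='$', prepend. Next row=LF[2]=0
  step 2: row=0, L[0]='r', prepend. Next row=LF[0]=14
  step 3: row=14, L[14]='e', prepend. Next row=LF[14]=12
  step 4: row=12, L[12]='d', prepend. Next row=LF[12]=11
  step 5: row=11, L[11]='d', prepend. Next row=LF[11]=10
  step 6: row=10, L[10]='a', prepend. Next row=LF[10]=5
  step 7: row=5, L[5]='l', prepend. Next row=LF[5]=13
  step 8: row=13, L[13]='b', prepend. Next row=LF[13]=6
  step 9: row=6, L[6]='a', prepend. Next row=LF[6]=1
  step 10: row=1, L[1]='d', prepend. Next row=LF[1]=9
  step 11: row=9, L[9]='a', prepend. Next row=LF[9]=4
  step 12: row=4, L[4]='c', prepend. Next row=LF[4]=8
  step 13: row=8, L[8]='a', prepend. Next row=LF[8]=3
  step 14: row=3, L[3]='r', prepend. Next row=LF[3]=15
  step 15: row=15, L[15]='b', prepend. Next row=LF[15]=7
  step 16: row=7, L[7]='a', prepend. Next row=LF[7]=2
Reversed output: abracadabladder$

Answer: abracadabladder$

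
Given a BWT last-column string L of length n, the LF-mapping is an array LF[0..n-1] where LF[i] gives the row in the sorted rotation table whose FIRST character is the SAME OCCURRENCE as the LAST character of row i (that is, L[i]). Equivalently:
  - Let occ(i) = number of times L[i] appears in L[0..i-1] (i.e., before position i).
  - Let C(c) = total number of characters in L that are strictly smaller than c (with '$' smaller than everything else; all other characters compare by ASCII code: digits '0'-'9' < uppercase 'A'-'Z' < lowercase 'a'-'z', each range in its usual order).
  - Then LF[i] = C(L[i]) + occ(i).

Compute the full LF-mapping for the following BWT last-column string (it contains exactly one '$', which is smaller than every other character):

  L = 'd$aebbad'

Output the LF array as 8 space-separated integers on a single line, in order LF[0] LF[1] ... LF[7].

Answer: 5 0 1 7 3 4 2 6

Derivation:
Char counts: '$':1, 'a':2, 'b':2, 'd':2, 'e':1
C (first-col start): C('$')=0, C('a')=1, C('b')=3, C('d')=5, C('e')=7
L[0]='d': occ=0, LF[0]=C('d')+0=5+0=5
L[1]='$': occ=0, LF[1]=C('$')+0=0+0=0
L[2]='a': occ=0, LF[2]=C('a')+0=1+0=1
L[3]='e': occ=0, LF[3]=C('e')+0=7+0=7
L[4]='b': occ=0, LF[4]=C('b')+0=3+0=3
L[5]='b': occ=1, LF[5]=C('b')+1=3+1=4
L[6]='a': occ=1, LF[6]=C('a')+1=1+1=2
L[7]='d': occ=1, LF[7]=C('d')+1=5+1=6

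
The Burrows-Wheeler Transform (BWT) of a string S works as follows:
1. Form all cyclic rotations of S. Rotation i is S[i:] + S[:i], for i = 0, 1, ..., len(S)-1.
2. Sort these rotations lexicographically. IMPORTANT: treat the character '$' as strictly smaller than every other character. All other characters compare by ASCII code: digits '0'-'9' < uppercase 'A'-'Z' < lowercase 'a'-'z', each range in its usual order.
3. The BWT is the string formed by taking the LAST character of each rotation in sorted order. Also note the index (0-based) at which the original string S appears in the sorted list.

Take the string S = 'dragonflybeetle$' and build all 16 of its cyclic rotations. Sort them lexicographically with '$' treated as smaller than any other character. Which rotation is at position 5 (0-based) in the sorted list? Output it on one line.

All 16 rotations (rotation i = S[i:]+S[:i]):
  rot[0] = dragonflybeetle$
  rot[1] = ragonflybeetle$d
  rot[2] = agonflybeetle$dr
  rot[3] = gonflybeetle$dra
  rot[4] = onflybeetle$drag
  rot[5] = nflybeetle$drago
  rot[6] = flybeetle$dragon
  rot[7] = lybeetle$dragonf
  rot[8] = ybeetle$dragonfl
  rot[9] = beetle$dragonfly
  rot[10] = eetle$dragonflyb
  rot[11] = etle$dragonflybe
  rot[12] = tle$dragonflybee
  rot[13] = le$dragonflybeet
  rot[14] = e$dragonflybeetl
  rot[15] = $dragonflybeetle
Sorted (with $ < everything):
  sorted[0] = $dragonflybeetle
  sorted[1] = agonflybeetle$dr
  sorted[2] = beetle$dragonfly
  sorted[3] = dragonflybeetle$
  sorted[4] = e$dragonflybeetl
  sorted[5] = eetle$dragonflyb
  sorted[6] = etle$dragonflybe
  sorted[7] = flybeetle$dragon
  sorted[8] = gonflybeetle$dra
  sorted[9] = le$dragonflybeet
  sorted[10] = lybeetle$dragonf
  sorted[11] = nflybeetle$drago
  sorted[12] = onflybeetle$drag
  sorted[13] = ragonflybeetle$d
  sorted[14] = tle$dragonflybee
  sorted[15] = ybeetle$dragonfl
sorted[5] = eetle$dragonflyb

Answer: eetle$dragonflyb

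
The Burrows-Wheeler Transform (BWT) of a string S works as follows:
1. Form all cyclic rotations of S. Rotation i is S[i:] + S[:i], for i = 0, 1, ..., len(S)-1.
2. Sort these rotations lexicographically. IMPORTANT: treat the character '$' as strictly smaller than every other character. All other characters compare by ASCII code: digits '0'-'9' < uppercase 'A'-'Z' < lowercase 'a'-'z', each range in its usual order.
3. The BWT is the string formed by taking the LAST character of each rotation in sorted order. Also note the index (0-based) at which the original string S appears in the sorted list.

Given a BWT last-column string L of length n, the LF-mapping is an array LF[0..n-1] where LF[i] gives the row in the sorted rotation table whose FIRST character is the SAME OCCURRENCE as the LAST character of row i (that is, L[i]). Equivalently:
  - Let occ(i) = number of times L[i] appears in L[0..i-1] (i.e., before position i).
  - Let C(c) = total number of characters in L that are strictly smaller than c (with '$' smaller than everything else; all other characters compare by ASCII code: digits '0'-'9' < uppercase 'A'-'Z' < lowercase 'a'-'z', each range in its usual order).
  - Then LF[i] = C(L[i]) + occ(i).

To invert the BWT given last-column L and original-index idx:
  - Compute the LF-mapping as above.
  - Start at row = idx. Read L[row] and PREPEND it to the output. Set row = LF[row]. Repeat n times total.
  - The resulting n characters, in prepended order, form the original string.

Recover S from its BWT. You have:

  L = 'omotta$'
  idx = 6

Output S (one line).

LF mapping: 3 2 4 5 6 1 0
Walk LF starting at row 6, prepending L[row]:
  step 1: row=6, L[6]='$', prepend. Next row=LF[6]=0
  step 2: row=0, L[0]='o', prepend. Next row=LF[0]=3
  step 3: row=3, L[3]='t', prepend. Next row=LF[3]=5
  step 4: row=5, L[5]='a', prepend. Next row=LF[5]=1
  step 5: row=1, L[1]='m', prepend. Next row=LF[1]=2
  step 6: row=2, L[2]='o', prepend. Next row=LF[2]=4
  step 7: row=4, L[4]='t', prepend. Next row=LF[4]=6
Reversed output: tomato$

Answer: tomato$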